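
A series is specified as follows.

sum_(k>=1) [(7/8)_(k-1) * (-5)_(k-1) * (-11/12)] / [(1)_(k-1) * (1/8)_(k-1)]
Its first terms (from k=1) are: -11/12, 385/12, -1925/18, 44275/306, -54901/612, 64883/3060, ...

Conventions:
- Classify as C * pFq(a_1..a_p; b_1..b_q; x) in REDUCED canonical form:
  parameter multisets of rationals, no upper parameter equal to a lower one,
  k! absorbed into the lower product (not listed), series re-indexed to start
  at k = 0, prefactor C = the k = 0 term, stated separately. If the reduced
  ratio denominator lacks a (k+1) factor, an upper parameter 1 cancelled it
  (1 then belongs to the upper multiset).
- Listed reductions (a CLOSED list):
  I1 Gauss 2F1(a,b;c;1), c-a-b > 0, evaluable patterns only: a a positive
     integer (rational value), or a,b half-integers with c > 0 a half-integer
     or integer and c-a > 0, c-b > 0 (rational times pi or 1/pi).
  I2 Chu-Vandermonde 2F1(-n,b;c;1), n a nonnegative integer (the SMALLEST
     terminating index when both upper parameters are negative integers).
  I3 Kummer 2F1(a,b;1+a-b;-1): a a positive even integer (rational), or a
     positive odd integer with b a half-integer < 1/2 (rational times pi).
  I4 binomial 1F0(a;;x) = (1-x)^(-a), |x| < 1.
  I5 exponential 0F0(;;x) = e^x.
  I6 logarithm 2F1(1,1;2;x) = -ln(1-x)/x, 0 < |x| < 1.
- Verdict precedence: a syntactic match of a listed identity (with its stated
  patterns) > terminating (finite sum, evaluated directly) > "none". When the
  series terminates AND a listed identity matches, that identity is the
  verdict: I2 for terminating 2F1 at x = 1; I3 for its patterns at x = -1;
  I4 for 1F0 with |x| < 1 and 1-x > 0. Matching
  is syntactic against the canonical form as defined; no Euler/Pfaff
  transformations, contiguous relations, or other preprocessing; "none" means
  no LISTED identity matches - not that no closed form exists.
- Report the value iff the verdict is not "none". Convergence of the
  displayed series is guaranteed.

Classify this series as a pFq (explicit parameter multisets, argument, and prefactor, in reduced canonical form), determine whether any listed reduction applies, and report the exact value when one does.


Structural cue: t_0 being -11/12, (1)_k (prefactor -11/12) is k! itself.
Consecutive-term ratio: r(k) = 1 * (k-5) (k+7/8) / [(k+1/8) (k+1)] - rational in k, leading ratio 1; with t_0 = -11/12, classification follows.

This is -11/12 * 2F1(-5, 7/8; 1/8; 1) in reduced canonical form. Verdict: Chu-Vandermonde (I2) fires (terminating 2F1 at x = 1 with n = 5, b = 7/8, c = 1/8). Sum: 104/255.


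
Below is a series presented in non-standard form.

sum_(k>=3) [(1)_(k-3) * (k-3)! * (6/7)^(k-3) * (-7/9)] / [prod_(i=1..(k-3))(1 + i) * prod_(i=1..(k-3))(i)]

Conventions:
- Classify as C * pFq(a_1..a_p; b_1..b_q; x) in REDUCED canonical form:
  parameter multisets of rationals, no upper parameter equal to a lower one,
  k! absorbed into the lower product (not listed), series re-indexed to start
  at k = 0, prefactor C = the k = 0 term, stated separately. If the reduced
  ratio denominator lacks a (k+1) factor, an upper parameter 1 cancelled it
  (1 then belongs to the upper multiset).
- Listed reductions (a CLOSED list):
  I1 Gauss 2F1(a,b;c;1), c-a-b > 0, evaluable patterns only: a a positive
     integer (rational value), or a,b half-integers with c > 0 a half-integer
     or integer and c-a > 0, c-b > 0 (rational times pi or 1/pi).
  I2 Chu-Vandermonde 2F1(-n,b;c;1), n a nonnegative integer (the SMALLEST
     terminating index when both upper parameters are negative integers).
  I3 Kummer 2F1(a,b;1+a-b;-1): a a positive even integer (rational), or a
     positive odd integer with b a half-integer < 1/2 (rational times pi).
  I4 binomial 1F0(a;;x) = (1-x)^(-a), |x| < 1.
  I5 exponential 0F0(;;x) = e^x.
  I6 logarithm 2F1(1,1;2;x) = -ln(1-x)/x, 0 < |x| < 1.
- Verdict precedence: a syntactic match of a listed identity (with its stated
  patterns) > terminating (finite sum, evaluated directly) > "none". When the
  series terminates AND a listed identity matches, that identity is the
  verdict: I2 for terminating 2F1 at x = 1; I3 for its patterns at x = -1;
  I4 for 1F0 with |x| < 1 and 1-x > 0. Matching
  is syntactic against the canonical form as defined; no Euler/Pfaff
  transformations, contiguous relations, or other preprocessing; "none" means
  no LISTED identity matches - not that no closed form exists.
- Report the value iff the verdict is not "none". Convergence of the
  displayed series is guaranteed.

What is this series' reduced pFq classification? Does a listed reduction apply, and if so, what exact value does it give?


The series (x = 6/7) is 2F1: upper {1, 1}, lower {2}, prefactor -7/9. Verdict: this is the I6 logarithm reduction (the logarithm: parameters (1,1;2), x = 6/7). Its exact value is (49/54) * ln(1/7).

The tell: t_0 = -7/9 here, and the factorial ratio (C = -7/9) (k+a-1)!/(a-1)! is a rising factorial (a)_k.
Term ratio: r(k) = (6/7) * (k+1) (k+1) / [(k+2) (k+1)] - rational; roots negated = parameters, x = (6/7), C = -7/9.


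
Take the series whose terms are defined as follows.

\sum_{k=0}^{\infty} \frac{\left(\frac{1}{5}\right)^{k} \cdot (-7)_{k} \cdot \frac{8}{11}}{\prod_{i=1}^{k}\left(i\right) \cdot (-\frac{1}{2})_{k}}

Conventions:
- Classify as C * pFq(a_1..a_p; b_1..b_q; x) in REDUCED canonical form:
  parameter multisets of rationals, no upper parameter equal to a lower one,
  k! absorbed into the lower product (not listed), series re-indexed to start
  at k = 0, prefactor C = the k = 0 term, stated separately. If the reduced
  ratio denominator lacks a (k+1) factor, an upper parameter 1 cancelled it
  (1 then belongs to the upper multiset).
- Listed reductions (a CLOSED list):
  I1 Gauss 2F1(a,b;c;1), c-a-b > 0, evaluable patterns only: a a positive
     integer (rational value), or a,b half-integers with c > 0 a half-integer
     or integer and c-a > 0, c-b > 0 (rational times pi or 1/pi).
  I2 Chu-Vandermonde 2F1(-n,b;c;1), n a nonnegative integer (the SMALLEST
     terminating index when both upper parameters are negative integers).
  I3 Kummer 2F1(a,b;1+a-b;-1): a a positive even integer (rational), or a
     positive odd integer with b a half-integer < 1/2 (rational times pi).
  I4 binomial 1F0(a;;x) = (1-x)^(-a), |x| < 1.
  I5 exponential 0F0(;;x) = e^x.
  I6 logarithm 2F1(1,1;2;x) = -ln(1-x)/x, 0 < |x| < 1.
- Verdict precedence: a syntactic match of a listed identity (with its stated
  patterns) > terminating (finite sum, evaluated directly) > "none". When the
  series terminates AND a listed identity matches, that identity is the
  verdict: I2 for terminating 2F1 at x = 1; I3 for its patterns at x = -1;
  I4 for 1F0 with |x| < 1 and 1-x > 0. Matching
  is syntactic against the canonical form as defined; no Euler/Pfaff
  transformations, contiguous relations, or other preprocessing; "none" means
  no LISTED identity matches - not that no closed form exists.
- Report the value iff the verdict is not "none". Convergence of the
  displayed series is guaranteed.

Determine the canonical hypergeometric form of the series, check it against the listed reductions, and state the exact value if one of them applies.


This is \frac{8}{11} * 1F1(-7; -\frac{1}{2}; \frac{1}{5}) in reduced canonical form. Verdict: terminating. With -7 upstairs the series is a 8-term polynomial sum; evaluated term by term. Hence: \frac{7334654504}{8933203125}.

Key step: t_0 being \frac{8}{11}, the product of the first k integers (C = 8/11, x = 1/5) is k!.
Step ratio: r(k) = \frac{1}{5} * (k-7) / [(k-\frac{1}{2}) (k+1)] - rational in k. x = \frac{1}{5}; t_0 = \frac{8}{11}; negate the roots.


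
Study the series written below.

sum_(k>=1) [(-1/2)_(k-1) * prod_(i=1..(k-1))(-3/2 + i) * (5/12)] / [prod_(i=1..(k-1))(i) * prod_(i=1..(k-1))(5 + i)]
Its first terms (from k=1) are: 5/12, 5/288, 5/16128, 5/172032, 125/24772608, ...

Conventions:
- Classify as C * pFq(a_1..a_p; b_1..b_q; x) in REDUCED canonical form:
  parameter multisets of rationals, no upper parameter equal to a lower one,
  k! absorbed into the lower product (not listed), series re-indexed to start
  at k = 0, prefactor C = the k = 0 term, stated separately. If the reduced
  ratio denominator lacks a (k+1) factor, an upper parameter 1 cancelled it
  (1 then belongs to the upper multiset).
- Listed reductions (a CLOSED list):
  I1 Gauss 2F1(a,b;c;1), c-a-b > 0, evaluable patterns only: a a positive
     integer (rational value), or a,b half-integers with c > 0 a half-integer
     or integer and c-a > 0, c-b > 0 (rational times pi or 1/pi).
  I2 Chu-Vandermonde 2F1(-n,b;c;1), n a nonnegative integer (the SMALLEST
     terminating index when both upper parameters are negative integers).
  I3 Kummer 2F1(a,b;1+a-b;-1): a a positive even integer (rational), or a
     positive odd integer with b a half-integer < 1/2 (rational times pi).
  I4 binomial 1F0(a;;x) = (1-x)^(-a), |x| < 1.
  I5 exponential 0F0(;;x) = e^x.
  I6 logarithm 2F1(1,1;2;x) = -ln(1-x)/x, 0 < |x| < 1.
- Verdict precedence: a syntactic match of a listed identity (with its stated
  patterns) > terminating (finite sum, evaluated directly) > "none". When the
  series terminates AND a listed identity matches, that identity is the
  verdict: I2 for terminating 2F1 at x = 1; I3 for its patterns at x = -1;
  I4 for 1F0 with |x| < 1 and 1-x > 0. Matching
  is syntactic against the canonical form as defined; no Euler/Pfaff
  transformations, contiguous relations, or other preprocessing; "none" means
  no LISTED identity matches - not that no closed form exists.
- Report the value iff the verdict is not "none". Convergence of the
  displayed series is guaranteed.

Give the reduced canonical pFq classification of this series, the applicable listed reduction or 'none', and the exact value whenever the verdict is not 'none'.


Canonical form: C = 5/12 times 2F1 with upper {-1/2, -1/2}, lower {6}, x = 1. Verdict at x = 1: Gauss (I1, half-integer pattern) matches (x = 1; upper {-1/2, -1/2} half-integers, c = 6 in the evaluable pattern). Sum: (655360/480249) / pi.

Key observation: x = 1 and the lower running product (prefactor 5/12) is a rising factorial.
Ratio: r(k) = 1 * (k-1/2) (k-1/2) / [(k+6) (k+1)] - poly over poly, x = 1 from leading terms; C = 5/12 at k = 0.


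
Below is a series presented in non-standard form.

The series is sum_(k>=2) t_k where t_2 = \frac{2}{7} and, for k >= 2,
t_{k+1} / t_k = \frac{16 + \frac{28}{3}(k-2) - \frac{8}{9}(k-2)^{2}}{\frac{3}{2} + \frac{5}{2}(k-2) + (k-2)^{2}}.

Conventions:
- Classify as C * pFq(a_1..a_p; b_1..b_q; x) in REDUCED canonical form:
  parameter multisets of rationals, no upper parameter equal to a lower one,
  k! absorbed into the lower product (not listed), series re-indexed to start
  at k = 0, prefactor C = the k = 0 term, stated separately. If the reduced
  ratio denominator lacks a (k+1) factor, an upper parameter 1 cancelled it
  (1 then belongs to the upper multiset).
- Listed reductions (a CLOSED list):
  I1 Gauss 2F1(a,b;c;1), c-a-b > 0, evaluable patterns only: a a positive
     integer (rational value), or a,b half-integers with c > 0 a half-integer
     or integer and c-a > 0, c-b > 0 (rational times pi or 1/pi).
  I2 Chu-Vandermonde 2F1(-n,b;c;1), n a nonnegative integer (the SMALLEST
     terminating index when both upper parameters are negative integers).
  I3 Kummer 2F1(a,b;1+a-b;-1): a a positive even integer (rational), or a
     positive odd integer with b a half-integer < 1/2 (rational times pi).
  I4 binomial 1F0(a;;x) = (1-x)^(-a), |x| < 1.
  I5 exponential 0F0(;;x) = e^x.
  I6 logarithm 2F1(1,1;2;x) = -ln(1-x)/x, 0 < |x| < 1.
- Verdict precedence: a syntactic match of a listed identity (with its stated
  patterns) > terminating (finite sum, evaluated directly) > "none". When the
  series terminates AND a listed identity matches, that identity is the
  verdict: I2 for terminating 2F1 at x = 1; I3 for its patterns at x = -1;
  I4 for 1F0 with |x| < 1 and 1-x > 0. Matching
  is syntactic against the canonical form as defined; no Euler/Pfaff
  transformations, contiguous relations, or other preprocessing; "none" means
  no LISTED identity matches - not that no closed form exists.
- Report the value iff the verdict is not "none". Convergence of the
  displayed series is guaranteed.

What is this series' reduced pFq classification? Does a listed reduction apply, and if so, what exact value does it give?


The series (x = -\frac{8}{9}) is 1F0: upper {-12}, lower {-}, prefactor \frac{2}{7}. Verdict (x = -\frac{8}{9}): binomial (I4) applies (the 1F0 binomial series: exponent 12, x = -\frac{8}{9}). Its exact value is \frac{1165244474459522}{1977006755367}.

First insight: t_0 = \frac{2}{7} here, and factor the ratio over Q (C = 2/7, x = -8/9): negated roots = parameters.
Step ratio: r(k) = -\frac{8}{9} * (k-12) / [(k+1)] - poly over poly, x = -\frac{8}{9} from leading terms; C = \frac{2}{7} at k = 0.


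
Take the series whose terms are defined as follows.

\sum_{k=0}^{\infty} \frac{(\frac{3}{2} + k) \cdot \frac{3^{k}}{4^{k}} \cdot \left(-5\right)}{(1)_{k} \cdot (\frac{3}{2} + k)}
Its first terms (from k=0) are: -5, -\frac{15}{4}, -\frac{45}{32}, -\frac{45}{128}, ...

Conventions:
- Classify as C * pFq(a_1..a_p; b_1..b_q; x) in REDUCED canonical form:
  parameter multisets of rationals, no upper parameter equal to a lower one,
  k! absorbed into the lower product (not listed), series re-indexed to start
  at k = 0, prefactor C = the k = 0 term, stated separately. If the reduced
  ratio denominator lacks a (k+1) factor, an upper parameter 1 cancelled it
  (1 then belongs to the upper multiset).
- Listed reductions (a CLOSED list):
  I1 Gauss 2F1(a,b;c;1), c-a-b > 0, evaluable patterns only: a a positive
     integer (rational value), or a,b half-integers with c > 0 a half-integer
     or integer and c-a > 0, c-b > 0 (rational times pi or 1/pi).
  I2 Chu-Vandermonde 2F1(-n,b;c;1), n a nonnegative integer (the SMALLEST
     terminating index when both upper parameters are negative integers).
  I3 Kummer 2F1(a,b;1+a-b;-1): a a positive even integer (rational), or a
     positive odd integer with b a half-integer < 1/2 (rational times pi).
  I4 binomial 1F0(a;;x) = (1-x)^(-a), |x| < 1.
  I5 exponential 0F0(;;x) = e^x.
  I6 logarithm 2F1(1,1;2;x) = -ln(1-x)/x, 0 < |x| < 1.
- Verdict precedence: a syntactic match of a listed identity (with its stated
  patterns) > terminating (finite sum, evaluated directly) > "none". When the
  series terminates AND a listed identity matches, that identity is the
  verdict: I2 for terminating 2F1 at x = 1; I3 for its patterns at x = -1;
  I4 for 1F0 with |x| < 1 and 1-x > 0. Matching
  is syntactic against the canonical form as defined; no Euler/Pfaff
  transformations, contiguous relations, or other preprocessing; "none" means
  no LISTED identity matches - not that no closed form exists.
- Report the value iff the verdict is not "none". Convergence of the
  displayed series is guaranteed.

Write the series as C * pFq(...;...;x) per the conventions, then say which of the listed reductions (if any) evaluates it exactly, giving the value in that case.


x = \frac{3}{4} here; the reduced form reads 0F0, upper {-}, lower {-}, C = -5. Verdict (x = \frac{3}{4}): the exponential series (I5) applies (the 0F0 exponential series at x = \frac{3}{4}). Value: \left(-5\right) \cdot e^{\frac{3}{4}}.

Key observation: with t_0 = -5, the factor k + 3/2 cancels (top and bottom), leaving C = -5, x = 3/4.
Step ratio: r(k) = \frac{3}{4} * 1 / [(k+1)] - rational in k. x = \frac{3}{4}; t_0 = -5; negate the roots.


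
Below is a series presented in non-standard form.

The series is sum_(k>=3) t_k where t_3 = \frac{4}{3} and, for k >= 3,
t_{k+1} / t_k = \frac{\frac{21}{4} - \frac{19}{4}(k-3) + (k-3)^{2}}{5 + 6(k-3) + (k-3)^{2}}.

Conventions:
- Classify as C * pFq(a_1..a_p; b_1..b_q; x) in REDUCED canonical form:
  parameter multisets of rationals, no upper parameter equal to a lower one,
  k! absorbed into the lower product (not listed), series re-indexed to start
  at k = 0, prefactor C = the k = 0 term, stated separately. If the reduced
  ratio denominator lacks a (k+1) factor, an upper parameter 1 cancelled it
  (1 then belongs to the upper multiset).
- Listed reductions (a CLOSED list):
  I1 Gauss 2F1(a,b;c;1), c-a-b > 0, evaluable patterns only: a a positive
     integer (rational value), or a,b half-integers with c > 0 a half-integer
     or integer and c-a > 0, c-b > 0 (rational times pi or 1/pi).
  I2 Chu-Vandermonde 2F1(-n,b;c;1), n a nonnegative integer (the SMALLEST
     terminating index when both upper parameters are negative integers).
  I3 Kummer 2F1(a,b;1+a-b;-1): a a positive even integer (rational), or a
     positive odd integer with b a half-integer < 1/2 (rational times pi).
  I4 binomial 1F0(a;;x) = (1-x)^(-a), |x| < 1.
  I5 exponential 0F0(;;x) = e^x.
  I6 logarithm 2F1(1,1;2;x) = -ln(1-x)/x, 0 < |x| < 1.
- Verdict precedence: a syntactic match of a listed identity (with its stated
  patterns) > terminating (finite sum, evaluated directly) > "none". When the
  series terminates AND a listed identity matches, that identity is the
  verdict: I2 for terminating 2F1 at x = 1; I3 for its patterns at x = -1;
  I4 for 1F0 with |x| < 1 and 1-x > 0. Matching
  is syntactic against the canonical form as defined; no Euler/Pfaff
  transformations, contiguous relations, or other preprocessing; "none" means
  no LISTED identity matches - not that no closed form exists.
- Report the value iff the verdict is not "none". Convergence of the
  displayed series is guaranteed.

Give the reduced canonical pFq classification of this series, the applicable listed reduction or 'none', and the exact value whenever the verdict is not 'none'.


With C = \frac{4}{3}: the canonical form is 2F1(-3, -\frac{7}{4}; 5; 1). Verdict: Chu-Vandermonde (I2) fires (terminating 2F1 at x = 1 with n = 3, b = -7/4, c = 5). Its exact value is \frac{93}{32}.

First insight: from the first term \frac{4}{3}: the expanded ratio factors over Q; prefactor 4/3, roots give parameters.
Ratio: r(k) = 1 * (k-3) (k-\frac{7}{4}) / [(k+5) (k+1)] - rational; roots negated = parameters, x = 1, C = \frac{4}{3}.


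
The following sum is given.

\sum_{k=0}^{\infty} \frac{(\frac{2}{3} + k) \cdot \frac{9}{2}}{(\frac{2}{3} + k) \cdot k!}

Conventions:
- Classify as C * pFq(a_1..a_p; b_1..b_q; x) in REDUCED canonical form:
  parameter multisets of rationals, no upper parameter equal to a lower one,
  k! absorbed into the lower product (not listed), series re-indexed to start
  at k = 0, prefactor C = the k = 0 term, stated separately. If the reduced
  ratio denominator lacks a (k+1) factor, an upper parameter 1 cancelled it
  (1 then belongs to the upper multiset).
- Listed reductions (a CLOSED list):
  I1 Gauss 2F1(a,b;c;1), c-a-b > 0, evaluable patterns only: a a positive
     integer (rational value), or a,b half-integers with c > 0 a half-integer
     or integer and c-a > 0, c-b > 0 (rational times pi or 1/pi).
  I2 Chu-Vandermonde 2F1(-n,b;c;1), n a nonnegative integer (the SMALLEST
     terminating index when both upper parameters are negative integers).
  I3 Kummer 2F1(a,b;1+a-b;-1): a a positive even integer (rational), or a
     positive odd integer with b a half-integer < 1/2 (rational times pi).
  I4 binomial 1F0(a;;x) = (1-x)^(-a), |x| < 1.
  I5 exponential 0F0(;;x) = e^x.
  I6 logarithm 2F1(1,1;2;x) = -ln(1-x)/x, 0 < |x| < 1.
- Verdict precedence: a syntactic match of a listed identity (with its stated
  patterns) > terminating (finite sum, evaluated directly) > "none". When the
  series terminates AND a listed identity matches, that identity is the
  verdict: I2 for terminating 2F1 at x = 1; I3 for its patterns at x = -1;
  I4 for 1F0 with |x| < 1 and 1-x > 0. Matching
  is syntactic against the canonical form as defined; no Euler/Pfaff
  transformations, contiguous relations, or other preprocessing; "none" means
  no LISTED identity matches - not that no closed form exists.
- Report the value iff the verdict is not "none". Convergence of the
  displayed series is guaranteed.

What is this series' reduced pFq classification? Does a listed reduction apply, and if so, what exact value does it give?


Reduced: x = 1, 0F0, upper = {-}, lower = {-}, C = \frac{9}{2}. Verdict: the I5 exponential reduction applies (the 0F0 exponential series at x = 1). Its exact value is \frac{9}{2} \cdot e^{1}.

The tell: t_0 being \frac{9}{2}, the factor k + 2/3 cancels (top and bottom), leaving prefactor 9/2.
Ratio: r(k) = 1 * 1 / [(k+1)] - rational in k. x = 1; t_0 = \frac{9}{2}; negate the roots.


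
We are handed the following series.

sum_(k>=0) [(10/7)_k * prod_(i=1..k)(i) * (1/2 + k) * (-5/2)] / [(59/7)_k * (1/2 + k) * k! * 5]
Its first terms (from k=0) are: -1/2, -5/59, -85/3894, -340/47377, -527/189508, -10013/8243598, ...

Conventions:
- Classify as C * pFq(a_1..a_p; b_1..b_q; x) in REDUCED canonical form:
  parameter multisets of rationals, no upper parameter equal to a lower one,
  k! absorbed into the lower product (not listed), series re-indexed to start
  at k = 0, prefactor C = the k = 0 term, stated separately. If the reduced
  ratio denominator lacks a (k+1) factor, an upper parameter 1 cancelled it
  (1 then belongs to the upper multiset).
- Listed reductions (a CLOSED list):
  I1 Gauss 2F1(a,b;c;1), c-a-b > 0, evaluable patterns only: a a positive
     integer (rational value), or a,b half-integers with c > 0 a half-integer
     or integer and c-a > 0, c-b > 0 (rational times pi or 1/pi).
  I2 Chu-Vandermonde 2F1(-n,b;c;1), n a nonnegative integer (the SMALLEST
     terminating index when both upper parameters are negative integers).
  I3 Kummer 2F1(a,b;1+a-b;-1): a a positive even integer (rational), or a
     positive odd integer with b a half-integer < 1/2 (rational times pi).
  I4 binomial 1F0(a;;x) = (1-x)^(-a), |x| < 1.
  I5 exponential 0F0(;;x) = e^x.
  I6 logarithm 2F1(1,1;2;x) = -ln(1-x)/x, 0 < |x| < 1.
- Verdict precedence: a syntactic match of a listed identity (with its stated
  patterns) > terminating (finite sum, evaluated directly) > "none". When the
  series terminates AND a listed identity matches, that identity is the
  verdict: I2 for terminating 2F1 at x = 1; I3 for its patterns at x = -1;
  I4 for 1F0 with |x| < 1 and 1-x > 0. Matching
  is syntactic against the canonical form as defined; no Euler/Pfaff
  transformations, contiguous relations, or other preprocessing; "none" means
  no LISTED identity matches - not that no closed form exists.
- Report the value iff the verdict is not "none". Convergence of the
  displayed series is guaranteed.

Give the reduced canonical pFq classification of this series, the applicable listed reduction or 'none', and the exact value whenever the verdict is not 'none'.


Reduced: x = 1, 2F1, upper = {1, 10/7}, lower = {59/7}, C = -1/2. Verdict: Gauss's theorem (I1) fires (x = 1: the Gamma ratio telescopes since c-a-b = 6 > 0 and a = 1 in Z>0). Value: -13/21.

Key observation: t_0 = -1/2 here, and the constant factors (prefactor -1/2) combine into one prefactor.
Term ratio: r(k) = 1 * (k+1) (k+10/7) / [(k+59/7) (k+1)] ; factor over Q: parameters, x = 1, and C = -1/2.


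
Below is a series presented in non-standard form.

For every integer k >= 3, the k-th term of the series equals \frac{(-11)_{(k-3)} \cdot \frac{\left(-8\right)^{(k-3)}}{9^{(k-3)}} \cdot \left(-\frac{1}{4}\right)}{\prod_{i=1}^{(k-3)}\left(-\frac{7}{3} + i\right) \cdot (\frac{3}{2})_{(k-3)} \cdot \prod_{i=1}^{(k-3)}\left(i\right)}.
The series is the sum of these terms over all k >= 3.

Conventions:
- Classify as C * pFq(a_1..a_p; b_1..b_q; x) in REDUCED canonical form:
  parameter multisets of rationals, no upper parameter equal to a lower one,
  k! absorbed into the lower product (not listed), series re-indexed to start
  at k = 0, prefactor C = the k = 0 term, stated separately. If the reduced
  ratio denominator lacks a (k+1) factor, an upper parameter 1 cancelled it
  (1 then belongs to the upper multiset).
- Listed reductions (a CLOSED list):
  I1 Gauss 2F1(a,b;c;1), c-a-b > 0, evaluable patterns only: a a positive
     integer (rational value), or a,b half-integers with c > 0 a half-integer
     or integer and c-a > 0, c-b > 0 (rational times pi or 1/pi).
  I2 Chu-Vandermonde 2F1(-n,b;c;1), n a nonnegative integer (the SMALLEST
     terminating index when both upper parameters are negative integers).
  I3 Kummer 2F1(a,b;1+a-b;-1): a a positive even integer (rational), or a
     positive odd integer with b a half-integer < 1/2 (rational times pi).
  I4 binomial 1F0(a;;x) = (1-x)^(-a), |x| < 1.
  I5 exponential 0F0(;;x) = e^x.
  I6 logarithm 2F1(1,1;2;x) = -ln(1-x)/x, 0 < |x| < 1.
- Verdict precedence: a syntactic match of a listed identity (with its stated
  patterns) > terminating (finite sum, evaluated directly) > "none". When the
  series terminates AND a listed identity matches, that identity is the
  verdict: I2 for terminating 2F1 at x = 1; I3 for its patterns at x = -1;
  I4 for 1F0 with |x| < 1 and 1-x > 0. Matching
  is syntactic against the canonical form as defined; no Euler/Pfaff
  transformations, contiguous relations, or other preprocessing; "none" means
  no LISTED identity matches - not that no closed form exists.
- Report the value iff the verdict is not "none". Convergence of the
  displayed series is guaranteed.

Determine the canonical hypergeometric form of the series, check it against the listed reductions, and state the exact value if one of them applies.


Key step: t_0 = -\frac{1}{4} here, and the two geometric factors (prefactor -1/4) combine into one argument.
Term ratio: r(k) = -\frac{8}{9} * (k-11) / [(k-\frac{4}{3}) (k+\frac{3}{2}) (k+1)] ; factor over Q: parameters, x = -\frac{8}{9}, and C = -\frac{1}{4}.

At argument -\frac{8}{9}: a 1F2 with upper {-11}, lower {-\frac{4}{3}, \frac{3}{2}}, scaled by C = -\frac{1}{4}. Verdict: terminating at k = 11: the factor (-11)_k kills every later term; summing the 12 survivors is exact. Exact value: -\frac{6541494748585181351677349}{438513926651254820866500}.


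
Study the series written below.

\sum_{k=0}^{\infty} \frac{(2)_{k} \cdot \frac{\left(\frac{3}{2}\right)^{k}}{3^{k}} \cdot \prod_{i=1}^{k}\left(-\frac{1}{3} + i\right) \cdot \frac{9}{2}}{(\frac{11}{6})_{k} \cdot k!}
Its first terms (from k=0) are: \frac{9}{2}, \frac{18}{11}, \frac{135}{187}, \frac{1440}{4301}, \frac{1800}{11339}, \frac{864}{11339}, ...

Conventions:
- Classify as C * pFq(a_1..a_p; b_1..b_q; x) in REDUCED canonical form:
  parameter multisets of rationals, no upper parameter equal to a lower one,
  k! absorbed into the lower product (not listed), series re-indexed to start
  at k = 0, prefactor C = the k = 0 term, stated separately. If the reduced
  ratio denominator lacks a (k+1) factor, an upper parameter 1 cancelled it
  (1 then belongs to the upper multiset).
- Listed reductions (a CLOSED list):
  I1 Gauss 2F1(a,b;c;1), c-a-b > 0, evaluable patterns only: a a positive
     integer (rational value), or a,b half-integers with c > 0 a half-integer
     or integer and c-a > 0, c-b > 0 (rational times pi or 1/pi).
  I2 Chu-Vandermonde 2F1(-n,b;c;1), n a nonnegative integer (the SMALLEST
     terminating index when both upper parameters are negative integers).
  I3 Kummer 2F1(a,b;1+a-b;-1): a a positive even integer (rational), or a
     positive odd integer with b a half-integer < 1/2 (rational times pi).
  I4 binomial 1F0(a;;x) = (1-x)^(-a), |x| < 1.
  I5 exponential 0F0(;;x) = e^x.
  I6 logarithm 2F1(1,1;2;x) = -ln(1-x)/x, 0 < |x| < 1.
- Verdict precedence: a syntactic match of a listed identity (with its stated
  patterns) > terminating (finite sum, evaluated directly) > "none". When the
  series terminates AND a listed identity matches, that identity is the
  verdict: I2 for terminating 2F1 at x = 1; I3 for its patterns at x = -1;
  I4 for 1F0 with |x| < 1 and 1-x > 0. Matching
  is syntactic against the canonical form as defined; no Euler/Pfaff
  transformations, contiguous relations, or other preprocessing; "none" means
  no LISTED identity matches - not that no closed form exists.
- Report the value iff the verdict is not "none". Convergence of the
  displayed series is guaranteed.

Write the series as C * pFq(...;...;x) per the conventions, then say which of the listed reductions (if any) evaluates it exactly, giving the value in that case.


The series (x = \frac{1}{2}) is 2F1: upper {\frac{2}{3}, 2}, lower {\frac{11}{6}}, prefactor \frac{9}{2}. Verdict: none. Every listed pattern misses the 2F1 form at \frac{1}{2}, upper {\frac{2}{3}, 2}.

Key observation: x = \frac{1}{2} and the running product (prefactor 9/2) telescopes to a rising factorial.
Adjacent-term ratio: r(k) = \frac{1}{2} * (k+\frac{2}{3}) (k+2) / [(k+\frac{11}{6}) (k+1)] - rational in k, leading ratio \frac{1}{2}; with t_0 = \frac{9}{2}, classification follows.


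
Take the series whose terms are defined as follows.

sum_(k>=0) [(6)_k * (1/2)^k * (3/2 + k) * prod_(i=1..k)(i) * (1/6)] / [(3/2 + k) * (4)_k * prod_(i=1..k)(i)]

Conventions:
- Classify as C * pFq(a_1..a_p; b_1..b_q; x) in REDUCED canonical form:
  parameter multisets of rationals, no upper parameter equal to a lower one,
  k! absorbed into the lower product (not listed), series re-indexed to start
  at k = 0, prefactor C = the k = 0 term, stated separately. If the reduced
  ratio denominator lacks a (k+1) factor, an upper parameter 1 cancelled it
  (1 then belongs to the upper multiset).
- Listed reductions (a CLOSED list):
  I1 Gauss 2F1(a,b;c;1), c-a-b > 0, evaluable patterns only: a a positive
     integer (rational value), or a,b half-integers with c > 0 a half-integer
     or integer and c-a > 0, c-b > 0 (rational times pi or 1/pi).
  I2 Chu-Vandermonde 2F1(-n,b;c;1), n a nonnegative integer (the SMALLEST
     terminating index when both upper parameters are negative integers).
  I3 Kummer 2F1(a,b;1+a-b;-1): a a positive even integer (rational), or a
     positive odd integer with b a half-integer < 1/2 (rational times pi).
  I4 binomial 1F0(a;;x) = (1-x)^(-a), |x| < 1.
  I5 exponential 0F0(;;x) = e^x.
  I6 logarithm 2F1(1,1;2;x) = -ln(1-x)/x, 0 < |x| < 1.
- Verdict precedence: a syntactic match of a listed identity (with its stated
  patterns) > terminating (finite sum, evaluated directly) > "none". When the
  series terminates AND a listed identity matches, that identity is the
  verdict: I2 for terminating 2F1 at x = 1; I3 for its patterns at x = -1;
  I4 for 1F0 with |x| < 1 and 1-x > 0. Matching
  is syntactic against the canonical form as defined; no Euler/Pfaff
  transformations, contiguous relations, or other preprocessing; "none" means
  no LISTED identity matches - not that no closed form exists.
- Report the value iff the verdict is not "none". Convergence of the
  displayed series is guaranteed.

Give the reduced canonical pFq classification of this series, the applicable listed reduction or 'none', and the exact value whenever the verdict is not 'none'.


Reduced: x = 1/2, 2F1, upper = {1, 6}, lower = {4}, C = 1/6. Verdict: none. Every listed pattern misses the 2F1 form at 1/2, upper {1, 6}.

Key step: from the first term 1/6: the product of the first k integers (prefactor 1/6) is k!.
Adjacent-term ratio: r(k) = (1/2) * (k+1) (k+6) / [(k+4) (k+1)] - rational in k. x = (1/2); t_0 = 1/6; negate the roots.


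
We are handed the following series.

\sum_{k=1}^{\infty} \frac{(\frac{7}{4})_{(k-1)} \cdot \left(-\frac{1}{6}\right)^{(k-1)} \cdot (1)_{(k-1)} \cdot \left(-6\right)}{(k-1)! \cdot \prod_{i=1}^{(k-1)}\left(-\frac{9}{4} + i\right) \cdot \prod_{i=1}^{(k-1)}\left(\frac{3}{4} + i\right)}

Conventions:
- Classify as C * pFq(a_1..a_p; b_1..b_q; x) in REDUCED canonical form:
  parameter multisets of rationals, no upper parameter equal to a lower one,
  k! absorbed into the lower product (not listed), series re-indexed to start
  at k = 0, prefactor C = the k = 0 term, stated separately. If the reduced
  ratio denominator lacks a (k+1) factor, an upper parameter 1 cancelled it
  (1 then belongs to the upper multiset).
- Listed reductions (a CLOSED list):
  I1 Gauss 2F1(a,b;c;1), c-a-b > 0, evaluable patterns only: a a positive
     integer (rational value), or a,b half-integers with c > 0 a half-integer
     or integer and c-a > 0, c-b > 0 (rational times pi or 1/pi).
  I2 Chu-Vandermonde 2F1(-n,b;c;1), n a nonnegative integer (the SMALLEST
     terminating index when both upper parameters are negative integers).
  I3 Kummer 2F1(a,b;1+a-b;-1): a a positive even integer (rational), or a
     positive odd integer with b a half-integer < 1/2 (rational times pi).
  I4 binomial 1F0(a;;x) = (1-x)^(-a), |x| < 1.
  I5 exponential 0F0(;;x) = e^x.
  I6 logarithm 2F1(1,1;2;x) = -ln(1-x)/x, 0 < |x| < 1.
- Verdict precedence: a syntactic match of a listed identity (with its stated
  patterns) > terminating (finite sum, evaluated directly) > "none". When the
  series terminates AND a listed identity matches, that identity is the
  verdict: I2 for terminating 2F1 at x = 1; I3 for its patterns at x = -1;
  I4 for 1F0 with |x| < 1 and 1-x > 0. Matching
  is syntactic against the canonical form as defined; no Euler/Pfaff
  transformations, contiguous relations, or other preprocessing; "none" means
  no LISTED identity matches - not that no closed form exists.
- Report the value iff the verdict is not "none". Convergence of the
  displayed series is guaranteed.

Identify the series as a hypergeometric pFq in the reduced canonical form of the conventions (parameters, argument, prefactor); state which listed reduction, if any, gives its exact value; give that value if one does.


With C = -6: the canonical form is 1F1(1; -\frac{5}{4}; -\frac{1}{6}). Verdict: none - at argument -\frac{1}{6} the multisets {1} ; {-\frac{5}{4}} match no listed identity.

Key step: x = -\frac{1}{6} and the lower running product (C = -6) is a rising factorial.
Adjacent-term ratio: r(k) = -\frac{1}{6} * (k+1) / [(k-\frac{5}{4}) (k+1)] - rational in k, leading ratio -\frac{1}{6}; with t_0 = -6, classification follows.


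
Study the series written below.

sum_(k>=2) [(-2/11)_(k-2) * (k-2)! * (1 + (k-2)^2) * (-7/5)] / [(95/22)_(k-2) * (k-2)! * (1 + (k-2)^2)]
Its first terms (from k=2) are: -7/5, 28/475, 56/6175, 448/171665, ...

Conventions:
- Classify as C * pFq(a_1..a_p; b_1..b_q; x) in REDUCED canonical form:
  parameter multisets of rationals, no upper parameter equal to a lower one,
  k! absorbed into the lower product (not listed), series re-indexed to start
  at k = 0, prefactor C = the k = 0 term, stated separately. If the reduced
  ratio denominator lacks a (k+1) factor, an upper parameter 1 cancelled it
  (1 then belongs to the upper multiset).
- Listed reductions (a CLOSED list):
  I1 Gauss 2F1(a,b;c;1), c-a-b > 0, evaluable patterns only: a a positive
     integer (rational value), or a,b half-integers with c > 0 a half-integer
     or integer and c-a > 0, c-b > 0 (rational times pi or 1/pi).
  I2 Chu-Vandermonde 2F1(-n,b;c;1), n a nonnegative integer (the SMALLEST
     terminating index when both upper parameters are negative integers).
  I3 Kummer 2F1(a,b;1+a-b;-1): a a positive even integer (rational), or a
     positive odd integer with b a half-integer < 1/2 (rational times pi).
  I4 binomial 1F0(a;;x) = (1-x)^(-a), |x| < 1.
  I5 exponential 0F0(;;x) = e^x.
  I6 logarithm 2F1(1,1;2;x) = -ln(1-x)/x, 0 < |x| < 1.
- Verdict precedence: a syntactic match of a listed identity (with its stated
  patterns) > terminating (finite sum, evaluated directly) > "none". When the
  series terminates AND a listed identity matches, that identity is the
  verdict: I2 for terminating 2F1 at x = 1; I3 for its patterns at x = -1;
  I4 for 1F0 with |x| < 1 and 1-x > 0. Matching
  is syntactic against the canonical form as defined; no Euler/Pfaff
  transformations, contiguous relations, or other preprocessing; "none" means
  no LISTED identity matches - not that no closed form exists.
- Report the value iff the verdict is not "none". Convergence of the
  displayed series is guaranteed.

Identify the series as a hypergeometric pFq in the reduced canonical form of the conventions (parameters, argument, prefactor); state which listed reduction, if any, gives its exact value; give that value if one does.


This is -7/5 * 2F1(-2/11, 1; 95/22; 1) in reduced canonical form. Verdict: Gauss's theorem (I1) matches (x = 1: the Gamma ratio telescopes since c-a-b = 7/2 > 0 and a = 1 in Z>0). Hence: -73/55.

Key observation: with t_0 = -7/5, the factorial ratio (C = -7/5) (k+a-1)!/(a-1)! is a rising factorial (a)_k.
Term ratio: r(k) = 1 * (k-2/11) (k+1) / [(k+95/22) (k+1)] ; factor over Q: parameters, x = 1, and C = -7/5.


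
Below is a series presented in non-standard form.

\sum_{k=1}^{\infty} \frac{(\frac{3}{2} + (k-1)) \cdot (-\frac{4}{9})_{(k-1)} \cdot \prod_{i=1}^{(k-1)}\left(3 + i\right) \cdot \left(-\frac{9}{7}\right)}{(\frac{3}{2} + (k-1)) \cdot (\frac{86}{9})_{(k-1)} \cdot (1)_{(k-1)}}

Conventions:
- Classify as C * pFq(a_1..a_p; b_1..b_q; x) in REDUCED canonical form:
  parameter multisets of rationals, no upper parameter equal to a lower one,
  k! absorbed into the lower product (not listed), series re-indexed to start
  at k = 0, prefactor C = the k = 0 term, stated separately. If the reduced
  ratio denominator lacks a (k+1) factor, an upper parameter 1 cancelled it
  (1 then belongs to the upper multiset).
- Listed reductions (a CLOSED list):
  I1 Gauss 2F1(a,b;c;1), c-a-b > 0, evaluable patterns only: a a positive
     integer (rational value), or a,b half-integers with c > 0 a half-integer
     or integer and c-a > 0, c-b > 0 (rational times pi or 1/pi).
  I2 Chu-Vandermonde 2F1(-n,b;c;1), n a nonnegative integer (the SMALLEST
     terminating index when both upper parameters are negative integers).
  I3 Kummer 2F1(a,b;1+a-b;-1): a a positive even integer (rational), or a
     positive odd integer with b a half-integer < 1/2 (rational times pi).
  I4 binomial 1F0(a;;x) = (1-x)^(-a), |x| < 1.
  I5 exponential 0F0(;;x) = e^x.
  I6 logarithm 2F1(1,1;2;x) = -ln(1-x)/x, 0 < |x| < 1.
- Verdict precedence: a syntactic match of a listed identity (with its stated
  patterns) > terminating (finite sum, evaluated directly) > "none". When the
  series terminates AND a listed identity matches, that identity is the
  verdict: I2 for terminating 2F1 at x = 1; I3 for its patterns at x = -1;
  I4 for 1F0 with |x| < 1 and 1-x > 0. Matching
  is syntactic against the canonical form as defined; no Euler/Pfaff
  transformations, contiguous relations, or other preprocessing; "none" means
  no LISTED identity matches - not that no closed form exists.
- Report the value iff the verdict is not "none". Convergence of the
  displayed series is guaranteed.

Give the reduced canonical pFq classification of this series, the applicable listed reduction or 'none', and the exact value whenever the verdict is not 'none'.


This is -\frac{9}{7} * 2F1(-\frac{4}{9}, 4; \frac{86}{9}; 1) in reduced canonical form. Verdict: this is the Gauss summation I1 (x = 1: the Gamma ratio telescopes since c-a-b = 6 > 0 and a = 4 in Z>0). Sum: -\frac{275825}{275562}.

First insight: x = 1 and (1)_k (prefactor -9/7) is k! itself.
Term ratio: r(k) = 1 * (k-\frac{4}{9}) (k+4) / [(k+\frac{86}{9}) (k+1)] - rational in k. x = 1; t_0 = -\frac{9}{7}; negate the roots.


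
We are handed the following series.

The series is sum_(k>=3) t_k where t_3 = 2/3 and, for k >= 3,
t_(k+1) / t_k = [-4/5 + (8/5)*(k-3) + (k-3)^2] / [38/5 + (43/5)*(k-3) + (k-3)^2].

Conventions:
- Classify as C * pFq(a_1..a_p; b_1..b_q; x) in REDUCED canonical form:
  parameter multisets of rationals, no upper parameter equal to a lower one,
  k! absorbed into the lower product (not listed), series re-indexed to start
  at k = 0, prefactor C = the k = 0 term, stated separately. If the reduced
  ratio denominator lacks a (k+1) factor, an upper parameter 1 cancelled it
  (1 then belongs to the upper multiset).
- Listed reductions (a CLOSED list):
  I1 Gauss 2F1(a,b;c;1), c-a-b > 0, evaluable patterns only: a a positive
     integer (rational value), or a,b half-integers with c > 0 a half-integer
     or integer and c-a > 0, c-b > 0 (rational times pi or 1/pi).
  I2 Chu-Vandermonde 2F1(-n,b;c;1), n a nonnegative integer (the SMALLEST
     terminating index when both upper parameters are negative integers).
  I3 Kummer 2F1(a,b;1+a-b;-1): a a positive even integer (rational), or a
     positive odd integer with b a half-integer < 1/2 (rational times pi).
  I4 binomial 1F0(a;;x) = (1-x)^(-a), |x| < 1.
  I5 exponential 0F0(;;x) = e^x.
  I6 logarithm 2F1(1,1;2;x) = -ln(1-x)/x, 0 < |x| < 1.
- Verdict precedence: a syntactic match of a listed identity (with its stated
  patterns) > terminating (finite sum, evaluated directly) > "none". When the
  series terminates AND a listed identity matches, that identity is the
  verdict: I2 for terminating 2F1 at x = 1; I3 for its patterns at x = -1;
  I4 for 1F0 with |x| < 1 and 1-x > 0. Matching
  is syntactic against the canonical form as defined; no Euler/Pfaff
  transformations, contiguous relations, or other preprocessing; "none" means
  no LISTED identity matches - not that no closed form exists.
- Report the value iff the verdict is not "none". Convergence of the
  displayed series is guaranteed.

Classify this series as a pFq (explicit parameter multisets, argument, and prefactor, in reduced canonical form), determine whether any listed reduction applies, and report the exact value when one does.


This is 2/3 * 2F1(-2/5, 2; 38/5; 1) in reduced canonical form. Verdict: Gauss (I1, integer-parameter pattern) fires (x = 1: the Gamma ratio telescopes since c-a-b = 6 > 0 and a = 2 in Z>0). Value: 44/75.

Key step: with t_0 = 2/3, roots of the ratio polynomials (prefactor 2/3) are the negated parameters.
Consecutive-term ratio: r(k) = 1 * (k-2/5) (k+2) / [(k+38/5) (k+1)] - rational in k, leading ratio 1; with t_0 = 2/3, classification follows.
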